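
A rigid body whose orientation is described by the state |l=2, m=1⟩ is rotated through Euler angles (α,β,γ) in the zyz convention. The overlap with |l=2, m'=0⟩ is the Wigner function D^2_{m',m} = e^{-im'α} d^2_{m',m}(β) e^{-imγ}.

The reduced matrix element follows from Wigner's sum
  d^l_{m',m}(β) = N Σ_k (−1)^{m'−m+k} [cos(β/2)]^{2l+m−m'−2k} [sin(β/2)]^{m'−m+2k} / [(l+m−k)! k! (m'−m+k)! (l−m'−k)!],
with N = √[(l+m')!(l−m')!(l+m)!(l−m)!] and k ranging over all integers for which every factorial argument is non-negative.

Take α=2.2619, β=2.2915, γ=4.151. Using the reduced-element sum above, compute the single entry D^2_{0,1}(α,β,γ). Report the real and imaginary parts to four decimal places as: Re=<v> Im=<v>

Split into d^2_{0,1}(β=2.2915) × two z-phases.
Half-angle: c=0.412363, s=0.911020. N=√(2·2·6·1)=4.898979
k∈{1,2} keeps every argument non-negative
  k=1: (−1)^0·4.8990/(2)·0.4124^3·0.9110^1 = +0.156474
  k=2: (−1)^1·4.8990/(2)·0.4124^1·0.9110^3 = -0.763728
d^2_{0,1}(2.2915) = +0.156474 -0.763728 = -0.607254
D = (+1.000000+0.000000i)·(-0.607254)·(-0.532363+0.846516i) = +0.323279-0.514050i

Re=0.3233 Im=-0.5141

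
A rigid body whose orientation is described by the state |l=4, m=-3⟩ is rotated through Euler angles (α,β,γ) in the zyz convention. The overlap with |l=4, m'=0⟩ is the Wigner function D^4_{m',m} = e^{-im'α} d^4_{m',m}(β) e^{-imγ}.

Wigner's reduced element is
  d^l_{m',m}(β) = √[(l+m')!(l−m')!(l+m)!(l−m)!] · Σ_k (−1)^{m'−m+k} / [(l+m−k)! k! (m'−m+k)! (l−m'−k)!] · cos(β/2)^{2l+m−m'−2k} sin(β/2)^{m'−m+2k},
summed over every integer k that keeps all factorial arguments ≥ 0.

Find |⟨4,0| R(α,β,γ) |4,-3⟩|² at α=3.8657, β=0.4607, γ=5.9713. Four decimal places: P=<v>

Split into d^4_{0,-3}(β=0.4607) × two z-phases.
Half-angle: c=0.973587, s=0.228318. N=√(24·24·1·5040)=1703.830978
Admissible k: 0..1 (factorial args all ≥0)
  k=0: (−1)^3·1703.8310/(144)·0.9736^5·0.2283^3 = -0.123185
  k=1: (−1)^4·1703.8310/(144)·0.9736^3·0.2283^5 = +0.006775
d^4_{0,-3}(0.4607) = -0.123185 +0.006775 = -0.116411
|D^4_{0,-3}|² = |d^4_{0,-3}(β)|² = (-0.116411)² = 0.013551 (the z-rotation phases have unit modulus)

P=0.0136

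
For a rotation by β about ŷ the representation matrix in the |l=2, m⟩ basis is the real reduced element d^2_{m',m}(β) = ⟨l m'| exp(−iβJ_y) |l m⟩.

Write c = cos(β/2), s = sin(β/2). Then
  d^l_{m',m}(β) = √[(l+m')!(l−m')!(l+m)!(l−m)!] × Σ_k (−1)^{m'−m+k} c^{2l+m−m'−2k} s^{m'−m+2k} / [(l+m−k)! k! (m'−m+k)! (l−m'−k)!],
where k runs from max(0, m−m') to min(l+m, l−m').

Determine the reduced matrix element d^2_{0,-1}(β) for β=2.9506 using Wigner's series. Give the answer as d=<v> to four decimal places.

d=0.2283

d^2_{0,-1}(β=2.9506) via Wigner's sum:
Half-angle: c=0.095351, s=0.995444. N=√(2·2·1·6)=4.898979
k∈{0,1} keeps every argument non-negative
  k=0: (−1)^1·4.8990/(2)·0.0954^3·0.9954^1 = -0.002114
  k=1: (−1)^2·4.8990/(2)·0.0954^1·0.9954^3 = +0.230384
d^2_{0,-1}(2.9506) = -0.002114 +0.230384 = +0.228270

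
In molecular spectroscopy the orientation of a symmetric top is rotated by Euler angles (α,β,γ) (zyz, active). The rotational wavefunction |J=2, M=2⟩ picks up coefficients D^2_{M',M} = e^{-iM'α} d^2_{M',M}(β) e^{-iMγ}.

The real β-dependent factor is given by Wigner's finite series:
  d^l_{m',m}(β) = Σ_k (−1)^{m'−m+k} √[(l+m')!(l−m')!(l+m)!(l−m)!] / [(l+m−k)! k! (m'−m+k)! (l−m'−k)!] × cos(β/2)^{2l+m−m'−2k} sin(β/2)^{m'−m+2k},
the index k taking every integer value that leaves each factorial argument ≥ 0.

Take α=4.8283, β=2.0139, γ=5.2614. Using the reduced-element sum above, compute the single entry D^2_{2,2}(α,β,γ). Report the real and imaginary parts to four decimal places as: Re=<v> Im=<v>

Re=0.0195 Im=-0.0792

D^2_{2,2}(4.8283,2.0139,5.2614) = e^{-i·2·4.8283}·d^2_{2,2}(2.0139)·e^{-i·2·5.2614}. Compute d first:
With c≡cos(β/2)=0.534441 and s≡sin(β/2)=0.845206, N=[24·1·24·1]^{1/2}=24.000000
k∈{0} keeps every argument non-negative
  k=0: (−1)^0·24.0000/(24)·0.5344^4·0.8452^0 = +0.081583
d^2_{2,2}(2.0139) = +0.081583
D = (-0.973249+0.229751i)·(+0.081583)·(-0.455358+0.890308i) = +0.019468-0.079226i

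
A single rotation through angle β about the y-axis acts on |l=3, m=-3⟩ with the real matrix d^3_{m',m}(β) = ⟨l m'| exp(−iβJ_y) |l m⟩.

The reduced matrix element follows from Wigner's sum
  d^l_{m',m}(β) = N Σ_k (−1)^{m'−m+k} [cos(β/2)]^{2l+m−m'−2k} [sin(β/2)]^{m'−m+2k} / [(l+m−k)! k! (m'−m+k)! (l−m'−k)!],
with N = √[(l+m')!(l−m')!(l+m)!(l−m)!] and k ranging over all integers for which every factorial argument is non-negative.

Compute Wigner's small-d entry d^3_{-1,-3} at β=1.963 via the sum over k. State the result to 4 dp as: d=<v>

d^3_{-1,-3}(β=1.963) via Wigner's sum:
c=cos(1.963/2)=0.555776, s=sin(1.963/2)=0.831332; N=√[2·24·1·720]=185.903201
k∈{0} keeps every argument non-negative
  k=0: (−1)^2·185.9032/(48)·0.5558^4·0.8313^2 = +0.255384
d^3_{-1,-3}(1.963) = +0.255384

d=0.2554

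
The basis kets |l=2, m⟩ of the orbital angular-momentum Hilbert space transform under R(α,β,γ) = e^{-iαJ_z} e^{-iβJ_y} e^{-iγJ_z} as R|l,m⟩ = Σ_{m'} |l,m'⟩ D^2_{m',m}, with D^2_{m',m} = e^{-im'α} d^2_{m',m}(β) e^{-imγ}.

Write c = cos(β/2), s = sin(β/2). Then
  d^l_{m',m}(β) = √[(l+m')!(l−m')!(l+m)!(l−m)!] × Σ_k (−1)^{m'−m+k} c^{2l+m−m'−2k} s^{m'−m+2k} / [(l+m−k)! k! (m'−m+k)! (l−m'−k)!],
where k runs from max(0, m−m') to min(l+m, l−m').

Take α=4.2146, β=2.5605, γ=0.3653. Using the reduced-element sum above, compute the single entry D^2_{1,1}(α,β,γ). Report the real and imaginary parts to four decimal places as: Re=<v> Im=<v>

Split into d^2_{1,1}(β=2.5605) × two z-phases.
With c≡cos(β/2)=0.286476 and s≡sin(β/2)=0.958088, N=[6·1·6·1]^{1/2}=6.000000
Admissible k: 0..1 (factorial args all ≥0)
  k=0: (−1)^0·6.0000/(6)·0.2865^4·0.9581^0 = +0.006735
  k=1: (−1)^1·6.0000/(2)·0.2865^2·0.9581^2 = -0.225999
d^2_{1,1}(2.5605) = +0.006735 -0.225999 = -0.219264
Phases: e^{-i·(1)·4.2146}=-0.477484+0.878640i, e^{-i·(1)·0.3653}=+0.934017-0.357230i ⇒ D=+0.028965-0.217343i

Re=0.0290 Im=-0.2173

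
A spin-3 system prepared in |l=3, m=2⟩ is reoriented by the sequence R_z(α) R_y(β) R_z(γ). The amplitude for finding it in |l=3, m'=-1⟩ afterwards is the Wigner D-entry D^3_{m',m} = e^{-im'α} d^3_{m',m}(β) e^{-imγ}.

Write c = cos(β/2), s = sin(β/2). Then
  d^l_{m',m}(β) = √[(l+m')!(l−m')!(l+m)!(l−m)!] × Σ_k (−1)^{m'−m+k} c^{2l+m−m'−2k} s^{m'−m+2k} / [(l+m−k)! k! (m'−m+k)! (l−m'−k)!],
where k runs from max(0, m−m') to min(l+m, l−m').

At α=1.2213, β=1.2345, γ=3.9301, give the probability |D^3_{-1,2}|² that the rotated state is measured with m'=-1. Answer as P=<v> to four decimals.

D^3_{-1,2}(1.2213,1.2345,3.9301) = e^{-i·-1·1.2213}·d^3_{-1,2}(1.2345)·e^{-i·2·3.9301}. Compute d first:
c=cos(1.2345/2)=0.815473, s=sin(1.2345/2)=0.578795; N=√[2·24·120·1]=75.894664
The bounds max(0,m−m')=3 and min(l+m,l−m')=4 give 2 terms
  k=3: (−1)^0·75.8947/(12)·0.8155^3·0.5788^3 = +0.665017
  k=4: (−1)^1·75.8947/(24)·0.8155^1·0.5788^5 = -0.167507
d^3_{-1,2}(1.2345) = +0.665017 -0.167507 = +0.497510
|D^3_{-1,2}|² = |d^3_{-1,2}(β)|² = (+0.497510)² = 0.247517 (the z-rotation phases have unit modulus)

P=0.2475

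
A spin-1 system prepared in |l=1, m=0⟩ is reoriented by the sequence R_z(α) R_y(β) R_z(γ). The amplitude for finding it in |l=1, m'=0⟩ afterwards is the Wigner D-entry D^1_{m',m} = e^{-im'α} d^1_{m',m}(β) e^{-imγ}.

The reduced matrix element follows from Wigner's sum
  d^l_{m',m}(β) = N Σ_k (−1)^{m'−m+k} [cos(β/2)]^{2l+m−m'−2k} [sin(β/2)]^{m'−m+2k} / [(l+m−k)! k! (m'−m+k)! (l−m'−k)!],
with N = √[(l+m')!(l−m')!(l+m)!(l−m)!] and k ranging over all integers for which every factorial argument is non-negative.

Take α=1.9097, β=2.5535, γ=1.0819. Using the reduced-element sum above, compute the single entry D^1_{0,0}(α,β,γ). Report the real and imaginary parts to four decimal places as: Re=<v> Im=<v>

Re=-0.8320 Im=0.0000

D^1_{0,0}(1.9097,2.5535,1.0819) = e^{-i·0·1.9097}·d^1_{0,0}(2.5535)·e^{-i·0·1.0819}. Compute d first:
Half-angle: c=0.289827, s=0.957079. N=√(1·1·1·1)=1.000000
The bounds max(0,m−m')=0 and min(l+m,l−m')=1 give 2 terms
  k=0: (−1)^0·1.0000/(1)·0.2898^2·0.9571^0 = +0.084000
  k=1: (−1)^1·1.0000/(1)·0.2898^0·0.9571^2 = -0.916000
d^1_{0,0}(2.5535) = +0.084000 -0.916000 = -0.832000
Attach z-rotation phases: D = e^{-i(0)(1.9097)}·(-0.832000)·e^{-i(0)(1.0819)} = -0.832000+0.000000i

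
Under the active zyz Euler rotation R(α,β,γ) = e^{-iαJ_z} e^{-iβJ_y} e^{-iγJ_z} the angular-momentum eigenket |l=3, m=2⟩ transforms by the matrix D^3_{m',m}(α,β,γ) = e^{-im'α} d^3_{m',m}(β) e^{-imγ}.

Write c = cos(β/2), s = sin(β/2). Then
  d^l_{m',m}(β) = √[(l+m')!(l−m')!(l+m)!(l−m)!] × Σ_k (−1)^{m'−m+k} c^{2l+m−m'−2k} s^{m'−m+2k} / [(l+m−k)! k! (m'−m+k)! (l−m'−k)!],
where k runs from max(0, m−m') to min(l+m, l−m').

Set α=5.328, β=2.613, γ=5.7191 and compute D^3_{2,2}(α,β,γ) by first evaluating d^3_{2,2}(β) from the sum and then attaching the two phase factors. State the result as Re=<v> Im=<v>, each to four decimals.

Split into d^3_{2,2}(β=2.613) × two z-phases.
Half-angle: c=0.261230, s=0.965277. N=√(120·1·120·1)=120.000000
k∈{0,1} keeps every argument non-negative
  k=0: (−1)^0·120.0000/(120)·0.2612^6·0.9653^0 = +0.000318
  k=1: (−1)^1·120.0000/(24)·0.2612^4·0.9653^2 = -0.021695
d^3_{2,2}(2.613) = +0.000318 -0.021695 = -0.021378
Phases: e^{-i·(2)·5.328}=-0.333086+0.942897i, e^{-i·(2)·5.7191}=+0.428314+0.903630i ⇒ D=+0.021264-0.002199i

Re=0.0213 Im=-0.0022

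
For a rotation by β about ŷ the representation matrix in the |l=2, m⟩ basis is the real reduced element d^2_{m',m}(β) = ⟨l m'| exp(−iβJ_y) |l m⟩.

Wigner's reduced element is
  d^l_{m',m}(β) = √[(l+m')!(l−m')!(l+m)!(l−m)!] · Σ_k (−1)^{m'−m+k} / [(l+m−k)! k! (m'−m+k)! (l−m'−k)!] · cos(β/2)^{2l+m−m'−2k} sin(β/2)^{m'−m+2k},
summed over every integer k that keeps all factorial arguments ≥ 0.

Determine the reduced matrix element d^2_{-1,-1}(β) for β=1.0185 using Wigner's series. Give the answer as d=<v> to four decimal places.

d^2_{-1,-1}(β=1.0185) via Wigner's sum:
Half-angle: c=0.873110, s=0.487523. N=√(1·6·1·6)=6.000000
The bounds max(0,m−m')=0 and min(l+m,l−m')=1 give 2 terms
  k=0: (−1)^0·6.0000/(6)·0.8731^4·0.4875^0 = +0.581134
  k=1: (−1)^1·6.0000/(2)·0.8731^2·0.4875^2 = -0.543562
d^2_{-1,-1}(1.0185) = +0.581134 -0.543562 = +0.037573

d=0.0376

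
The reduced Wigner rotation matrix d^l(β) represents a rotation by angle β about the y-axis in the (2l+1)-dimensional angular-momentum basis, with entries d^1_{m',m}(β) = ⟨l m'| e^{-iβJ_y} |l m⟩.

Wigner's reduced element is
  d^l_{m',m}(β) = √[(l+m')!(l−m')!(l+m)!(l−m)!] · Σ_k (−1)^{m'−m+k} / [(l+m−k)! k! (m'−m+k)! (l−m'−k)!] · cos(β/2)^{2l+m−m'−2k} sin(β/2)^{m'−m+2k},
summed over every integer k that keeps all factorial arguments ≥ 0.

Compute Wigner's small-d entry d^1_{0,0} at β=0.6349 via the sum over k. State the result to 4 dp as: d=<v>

d=0.8051

d^1_{0,0}(β=0.6349) via Wigner's sum:
With c≡cos(β/2)=0.950034 and s≡sin(β/2)=0.312145, N=[1·1·1·1]^{1/2}=1.000000
Admissible k: 0..1 (factorial args all ≥0)
  k=0: (−1)^0·1.0000/(1)·0.9500^2·0.3121^0 = +0.902566
  k=1: (−1)^1·1.0000/(1)·0.9500^0·0.3121^2 = -0.097434
d^1_{0,0}(0.6349) = +0.902566 -0.097434 = +0.805131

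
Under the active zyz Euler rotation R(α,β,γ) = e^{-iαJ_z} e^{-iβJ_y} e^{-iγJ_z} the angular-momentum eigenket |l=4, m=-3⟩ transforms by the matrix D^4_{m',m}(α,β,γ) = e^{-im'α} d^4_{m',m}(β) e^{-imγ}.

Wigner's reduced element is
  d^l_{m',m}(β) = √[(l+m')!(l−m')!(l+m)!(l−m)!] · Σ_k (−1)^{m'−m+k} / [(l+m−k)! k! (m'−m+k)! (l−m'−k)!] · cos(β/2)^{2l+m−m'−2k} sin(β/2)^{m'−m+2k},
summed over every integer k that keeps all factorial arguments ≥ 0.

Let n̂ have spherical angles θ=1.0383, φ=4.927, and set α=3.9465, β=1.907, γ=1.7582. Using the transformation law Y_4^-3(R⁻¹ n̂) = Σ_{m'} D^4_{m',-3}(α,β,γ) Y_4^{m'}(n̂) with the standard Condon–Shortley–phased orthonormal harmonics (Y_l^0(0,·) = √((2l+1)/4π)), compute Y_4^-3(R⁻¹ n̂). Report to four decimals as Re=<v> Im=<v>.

Need the full column D^4_{m',-3} for m'=−4..4 at α=3.9465, β=1.907, γ=1.7582.
cos(β/2)=0.578833, sin(β/2)=0.815446
d^4_{-4,-3}: single k=1 term ⇒ +0.050212;  D = -0.029997+0.040268i
d^4_{-3,-3}: k∈[0..1] ⇒ +0.012602 -0.175068 = -0.162466;  D = +0.026631+0.160269i
d^4_{-2,-3}: k∈[0..1] ⇒ -0.066425 +0.395491 = +0.329066;  D = +0.271361+0.186138i
d^4_{-1,-3}: k∈[0..1] ⇒ +0.198508 -0.656618 = -0.458109;  D = +0.448640-0.092663i
d^4_{0,-3}: k∈[0..1] ⇒ -0.416884 +0.827371 = +0.410487;  D = +0.218813-0.347304i
d^4_{1,-3}: k∈[0..1] ⇒ +0.656618 -0.781896 = -0.125278;  D = -0.030107-0.121606i
d^4_{2,-3}: k∈[0..1] ⇒ -0.784913 +0.519260 = -0.265652;  D = +0.230116+0.132733i
d^4_{3,-3}: k∈[0..1] ⇒ +0.689567 -0.195507 = +0.494060;  D = +0.474584-0.137350i
d^4_{4,-3}: single k=0 term ⇒ -0.392524;  D = +0.182711-0.347407i
Y_4^{m'}(θ=1.0383,φ=4.927) and Σ D·Y over m':
  (-0.0300+0.0403i)·(+0.1594-0.1845i)  (+0.0266+0.1603i)·(-0.2439-0.3250i)  (+0.2714+0.1861i)·(-0.1816+0.0831i)  (+0.4486-0.0927i)·(-0.0527-0.2418i)  (+0.2188-0.3473i)·(-0.2546+0.0000i)  (-0.0301-0.1216i)·(+0.0527-0.2418i)  (+0.2301+0.1327i)·(-0.1816-0.0831i)  (+0.4746-0.1374i)·(+0.2439-0.3250i)  (+0.1827-0.3474i)·(+0.1594+0.1845i)
Y_4^-3(R⁻¹ n̂) = -0.015657-0.313934i

Re=-0.0157 Im=-0.3139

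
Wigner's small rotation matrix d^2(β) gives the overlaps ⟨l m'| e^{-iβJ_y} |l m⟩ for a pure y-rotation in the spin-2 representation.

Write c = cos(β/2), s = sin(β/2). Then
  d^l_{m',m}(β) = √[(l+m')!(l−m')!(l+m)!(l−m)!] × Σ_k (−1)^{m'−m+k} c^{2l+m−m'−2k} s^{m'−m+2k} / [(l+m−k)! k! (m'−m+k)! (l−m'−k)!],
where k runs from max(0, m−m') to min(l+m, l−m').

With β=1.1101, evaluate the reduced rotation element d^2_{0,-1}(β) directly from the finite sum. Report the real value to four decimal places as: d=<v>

d^2_{0,-1}(β=1.1101) via Wigner's sum:
c=cos(1.1101/2)=0.849874, s=sin(1.1101/2)=0.526986; N=√[2·2·1·6]=4.898979
Admissible k: 0..1 (factorial args all ≥0)
  k=0: (−1)^1·4.8990/(2)·0.8499^3·0.5270^1 = -0.792389
  k=1: (−1)^2·4.8990/(2)·0.8499^1·0.5270^3 = +0.304668
d^2_{0,-1}(1.1101) = -0.792389 +0.304668 = -0.487721

d=-0.4877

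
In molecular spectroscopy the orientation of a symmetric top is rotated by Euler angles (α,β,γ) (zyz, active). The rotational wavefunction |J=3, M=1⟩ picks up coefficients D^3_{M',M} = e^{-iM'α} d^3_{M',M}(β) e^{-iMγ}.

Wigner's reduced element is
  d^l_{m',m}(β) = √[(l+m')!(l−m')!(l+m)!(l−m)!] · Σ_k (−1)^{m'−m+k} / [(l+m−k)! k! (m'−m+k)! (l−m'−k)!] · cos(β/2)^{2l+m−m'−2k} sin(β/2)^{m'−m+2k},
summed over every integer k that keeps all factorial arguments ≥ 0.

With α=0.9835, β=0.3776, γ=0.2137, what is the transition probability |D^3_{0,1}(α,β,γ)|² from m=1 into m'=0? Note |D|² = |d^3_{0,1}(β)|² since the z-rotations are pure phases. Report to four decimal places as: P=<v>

First d^3_{0,1}(β=0.3776), then the phase factors e^{-i(0)α} and e^{-i(1)γ}:
With c≡cos(β/2)=0.982230 and s≡sin(β/2)=0.187680, N=[6·6·24·2]^{1/2}=41.569219
k∈{1,2,3} keeps every argument non-negative
  k=1: (−1)^0·41.5692/(12)·0.9822^5·0.1877^1 = +0.594396
  k=2: (−1)^1·41.5692/(4)·0.9822^3·0.1877^3 = -0.065104
  k=3: (−1)^2·41.5692/(12)·0.9822^1·0.1877^5 = +0.000792
d^3_{0,1}(0.3776) = +0.594396 -0.065104 +0.000792 = +0.530084
|D^3_{0,1}|² = |d^3_{0,1}(β)|² = (+0.530084)² = 0.280989 (the z-rotation phases have unit modulus)

P=0.2810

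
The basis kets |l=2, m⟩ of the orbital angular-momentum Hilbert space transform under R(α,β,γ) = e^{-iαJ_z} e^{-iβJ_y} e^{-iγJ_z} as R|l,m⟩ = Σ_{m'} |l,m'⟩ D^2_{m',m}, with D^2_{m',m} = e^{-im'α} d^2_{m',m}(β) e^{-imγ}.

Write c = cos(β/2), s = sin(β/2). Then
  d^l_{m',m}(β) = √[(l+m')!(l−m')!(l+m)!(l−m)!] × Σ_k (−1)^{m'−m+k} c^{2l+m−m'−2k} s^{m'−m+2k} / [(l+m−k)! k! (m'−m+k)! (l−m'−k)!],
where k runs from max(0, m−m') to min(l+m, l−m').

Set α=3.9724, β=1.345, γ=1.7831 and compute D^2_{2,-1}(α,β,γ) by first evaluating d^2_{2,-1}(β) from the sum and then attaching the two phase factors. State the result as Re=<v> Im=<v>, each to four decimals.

D^2_{2,-1}(3.9724,1.345,1.7831) = e^{-i·2·3.9724}·d^2_{2,-1}(1.345)·e^{-i·-1·1.7831}. Compute d first:
c=cos(1.345/2)=0.782267, s=sin(1.345/2)=0.622944; N=√[24·1·1·6]=12.000000
k: max(0,(-1)−(2))=0 … min(2+(-1),2−(2))=0
  k=0: (−1)^3·12.0000/(6)·0.7823^1·0.6229^3 = -0.378208
d^2_{2,-1}(1.345) = -0.378208
D = (-0.090694-0.995879i)·(-0.378208)·(-0.210712+0.977548i) = -0.375421-0.045834i

Re=-0.3754 Im=-0.0458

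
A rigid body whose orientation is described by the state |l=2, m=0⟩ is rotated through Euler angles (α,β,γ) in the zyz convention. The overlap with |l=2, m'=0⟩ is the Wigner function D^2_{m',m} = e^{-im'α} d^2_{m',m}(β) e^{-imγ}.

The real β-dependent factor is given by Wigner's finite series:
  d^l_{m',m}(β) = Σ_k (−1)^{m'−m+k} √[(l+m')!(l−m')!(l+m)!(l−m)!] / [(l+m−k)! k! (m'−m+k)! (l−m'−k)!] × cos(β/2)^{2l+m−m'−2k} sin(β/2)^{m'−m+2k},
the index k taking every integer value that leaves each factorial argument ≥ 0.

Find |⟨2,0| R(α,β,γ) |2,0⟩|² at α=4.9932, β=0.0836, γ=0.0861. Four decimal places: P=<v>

P=0.9792

First d^2_{0,0}(β=0.0836), then the phase factors e^{-i(0)α} and e^{-i(0)γ}:
Half-angle: c=0.999127, s=0.041788. N=√(2·2·2·2)=4.000000
k∈{0,1,2} keeps every argument non-negative
  k=0: (−1)^0·4.0000/(4)·0.9991^4·0.0418^0 = +0.996511
  k=1: (−1)^1·4.0000/(1)·0.9991^2·0.0418^2 = -0.006973
  k=2: (−1)^2·4.0000/(4)·0.9991^0·0.0418^4 = +0.000003
d^2_{0,0}(0.0836) = +0.996511 -0.006973 +0.000003 = +0.989541
|D^2_{0,0}|² = |d^2_{0,0}(β)|² = (+0.989541)² = 0.979191 (the z-rotation phases have unit modulus)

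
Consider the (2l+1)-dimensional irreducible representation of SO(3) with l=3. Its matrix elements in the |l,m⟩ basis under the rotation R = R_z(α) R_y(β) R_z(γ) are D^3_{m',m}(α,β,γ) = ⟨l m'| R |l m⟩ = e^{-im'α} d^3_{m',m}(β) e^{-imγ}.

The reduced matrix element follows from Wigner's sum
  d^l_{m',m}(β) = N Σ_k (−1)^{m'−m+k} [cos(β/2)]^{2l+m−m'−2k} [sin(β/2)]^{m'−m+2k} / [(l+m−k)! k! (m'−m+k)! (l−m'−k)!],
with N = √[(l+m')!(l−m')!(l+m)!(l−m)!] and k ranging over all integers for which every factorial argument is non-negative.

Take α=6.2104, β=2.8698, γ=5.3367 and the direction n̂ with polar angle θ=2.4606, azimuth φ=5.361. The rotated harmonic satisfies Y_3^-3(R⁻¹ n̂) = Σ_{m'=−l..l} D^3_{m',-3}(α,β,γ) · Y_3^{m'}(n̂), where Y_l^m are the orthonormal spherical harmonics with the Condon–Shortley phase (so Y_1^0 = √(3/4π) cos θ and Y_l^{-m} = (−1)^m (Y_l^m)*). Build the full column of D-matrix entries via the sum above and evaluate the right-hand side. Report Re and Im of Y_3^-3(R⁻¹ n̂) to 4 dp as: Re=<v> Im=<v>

Re=-0.0551 Im=0.0062

Need the full column D^3_{m',-3} for m'=−3..3 at α=6.2104, β=2.8698, γ=5.3367.
cos(β/2)=0.135478, sin(β/2)=0.990780
d^3_{-3,-3}: single k=0 term ⇒ +0.000006;  D = -0.000006-0.000001i
d^3_{-2,-3}: single k=0 term ⇒ -0.000111;  D = +0.000109+0.000017i
d^3_{-1,-3}: single k=0 term ⇒ +0.001281;  D = -0.001247-0.000291i
d^3_{0,-3}: single k=0 term ⇒ -0.010816;  D = +0.010326+0.003218i
d^3_{1,-3}: single k=0 term ⇒ +0.068501;  D = -0.063742-0.025085i
d^3_{2,-3}: single k=0 term ⇒ -0.316835;  D = +0.285608+0.137158i
d^3_{3,-3}: single k=0 term ⇒ +0.945941;  D = -0.820674-0.470424i
Y_3^{m'}(θ=2.4606,φ=5.361) and Σ D·Y over m':
  (-0.0000-0.0000i)·(-0.0969+0.0381i)  (+0.0001+0.0000i)·(+0.0850-0.3030i)  (-0.0012-0.0003i)·(+0.2481+0.3272i)  (+0.0103+0.0032i)·(-0.0053+0.0000i)  (-0.0637-0.0251i)·(-0.2481+0.3272i)  (+0.2856+0.1372i)·(+0.0850+0.3030i)  (-0.8207-0.4704i)·(+0.0969+0.0381i)
Y_3^-3(R⁻¹ n̂) = -0.055070+0.006170i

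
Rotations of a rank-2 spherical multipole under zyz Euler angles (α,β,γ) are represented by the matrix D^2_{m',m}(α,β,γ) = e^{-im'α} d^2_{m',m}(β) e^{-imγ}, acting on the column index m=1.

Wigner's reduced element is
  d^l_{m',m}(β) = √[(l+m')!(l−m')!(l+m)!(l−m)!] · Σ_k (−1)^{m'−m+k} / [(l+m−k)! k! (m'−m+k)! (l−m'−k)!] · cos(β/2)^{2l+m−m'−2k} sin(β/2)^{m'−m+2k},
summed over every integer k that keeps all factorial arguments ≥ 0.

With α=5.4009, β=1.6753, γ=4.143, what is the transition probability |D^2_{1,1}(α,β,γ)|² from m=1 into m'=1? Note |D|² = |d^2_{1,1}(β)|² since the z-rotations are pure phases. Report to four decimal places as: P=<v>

First d^2_{1,1}(β=1.6753), then the phase factors e^{-i(1)α} and e^{-i(1)γ}:
With c≡cos(β/2)=0.669211 and s≡sin(β/2)=0.743073, N=[6·1·6·1]^{1/2}=6.000000
k: max(0,(1)−(1))=0 … min(2+(1),2−(1))=1
  k=0: (−1)^0·6.0000/(6)·0.6692^4·0.7431^0 = +0.200564
  k=1: (−1)^1·6.0000/(2)·0.6692^2·0.7431^2 = -0.741839
d^2_{1,1}(1.6753) = +0.200564 -0.741839 = -0.541275
|D^2_{1,1}|² = |d^2_{1,1}(β)|² = (-0.541275)² = 0.292979 (the z-rotation phases have unit modulus)

P=0.2930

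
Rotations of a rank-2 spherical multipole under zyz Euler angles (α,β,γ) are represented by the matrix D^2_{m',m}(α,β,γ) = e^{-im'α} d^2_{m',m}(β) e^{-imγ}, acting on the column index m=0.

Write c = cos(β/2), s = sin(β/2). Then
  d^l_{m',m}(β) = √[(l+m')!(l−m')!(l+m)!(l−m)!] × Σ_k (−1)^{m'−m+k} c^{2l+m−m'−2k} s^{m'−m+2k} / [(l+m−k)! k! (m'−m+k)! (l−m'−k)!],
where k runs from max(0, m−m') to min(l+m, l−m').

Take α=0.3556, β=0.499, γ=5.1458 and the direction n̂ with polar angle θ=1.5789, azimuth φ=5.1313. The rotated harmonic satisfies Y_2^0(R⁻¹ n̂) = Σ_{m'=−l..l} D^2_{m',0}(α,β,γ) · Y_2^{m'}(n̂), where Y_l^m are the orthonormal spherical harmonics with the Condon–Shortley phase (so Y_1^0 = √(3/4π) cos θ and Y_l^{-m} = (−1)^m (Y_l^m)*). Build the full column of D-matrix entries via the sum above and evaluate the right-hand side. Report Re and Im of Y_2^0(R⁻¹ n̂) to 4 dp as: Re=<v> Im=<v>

Re=-0.3149 Im=0.0000

Need the full column D^2_{m',0} for m'=−2..2 at α=0.3556, β=0.499, γ=5.1458.
cos(β/2)=0.969036, sin(β/2)=0.246919
d^2_{-2,0}: single k=2 term ⇒ +0.140238;  D = +0.106241+0.091540i
d^2_{-1,0}: k∈[1..2] ⇒ +0.550365 -0.035734 = +0.514631;  D = +0.482434+0.179170i
d^2_{0,0}: k∈[0..2] ⇒ +0.881779 -0.229008 +0.003717 = +0.656488;  D = +0.656488+0.000000i
d^2_{1,0}: k∈[0..1] ⇒ -0.550365 +0.035734 = -0.514631;  D = -0.482434+0.179170i
d^2_{2,0}: single k=0 term ⇒ +0.140238;  D = +0.106241-0.091540i
Y_2^{m'}(θ=1.5789,φ=5.1313) and Σ D·Y over m':
  (+0.1062+0.0915i)·(-0.2584+0.2871i)  (+0.4824+0.1792i)·(-0.0025-0.0057i)  (+0.6565+0.0000i)·(-0.3153+0.0000i)  (-0.4824+0.1792i)·(+0.0025-0.0057i)  (+0.1062-0.0915i)·(-0.2584-0.2871i)
Y_2^0(R⁻¹ n̂) = -0.314884+0.000000i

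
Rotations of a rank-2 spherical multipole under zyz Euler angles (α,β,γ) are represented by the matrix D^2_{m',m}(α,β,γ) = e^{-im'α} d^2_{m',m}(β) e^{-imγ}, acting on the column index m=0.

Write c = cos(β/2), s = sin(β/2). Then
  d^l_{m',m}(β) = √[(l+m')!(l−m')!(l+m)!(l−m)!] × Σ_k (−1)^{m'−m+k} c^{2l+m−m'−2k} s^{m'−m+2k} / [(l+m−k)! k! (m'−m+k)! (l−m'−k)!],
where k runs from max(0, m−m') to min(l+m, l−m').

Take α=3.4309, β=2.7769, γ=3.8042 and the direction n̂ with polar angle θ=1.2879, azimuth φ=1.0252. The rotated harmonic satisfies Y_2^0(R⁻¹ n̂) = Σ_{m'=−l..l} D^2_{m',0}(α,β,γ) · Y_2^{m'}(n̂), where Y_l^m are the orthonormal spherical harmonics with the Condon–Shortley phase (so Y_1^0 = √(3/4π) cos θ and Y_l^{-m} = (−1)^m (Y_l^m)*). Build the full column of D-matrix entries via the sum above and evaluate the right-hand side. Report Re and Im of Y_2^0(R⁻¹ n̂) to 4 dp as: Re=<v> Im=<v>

Need the full column D^2_{m',0} for m'=−2..2 at α=3.4309, β=2.7769, γ=3.8042.
cos(β/2)=0.181337, sin(β/2)=0.983421
d^2_{-2,0}: single k=2 term ⇒ +0.077899;  D = +0.065218+0.042600i
d^2_{-1,0}: k∈[1..2] ⇒ +0.014364 -0.422456 = -0.408092;  D = +0.391132+0.116424i
d^2_{0,0}: k∈[0..2] ⇒ +0.001081 -0.127208 +0.935315 = +0.809188;  D = +0.809188+0.000000i
d^2_{1,0}: k∈[0..1] ⇒ -0.014364 +0.422456 = +0.408092;  D = -0.391132+0.116424i
d^2_{2,0}: single k=0 term ⇒ +0.077899;  D = +0.065218-0.042600i
Y_2^{m'}(θ=1.2879,φ=1.0252) and Σ D·Y over m':
  (+0.0652+0.0426i)·(-0.1643-0.3160i)  (+0.3911+0.1164i)·(+0.1075-0.1770i)  (+0.8092+0.0000i)·(-0.2417+0.0000i)  (-0.3911+0.1164i)·(-0.1075-0.1770i)  (+0.0652-0.0426i)·(-0.1643+0.3160i)
Y_2^0(R⁻¹ n̂) = -0.064792-0.000000i

Re=-0.0648 Im=0.0000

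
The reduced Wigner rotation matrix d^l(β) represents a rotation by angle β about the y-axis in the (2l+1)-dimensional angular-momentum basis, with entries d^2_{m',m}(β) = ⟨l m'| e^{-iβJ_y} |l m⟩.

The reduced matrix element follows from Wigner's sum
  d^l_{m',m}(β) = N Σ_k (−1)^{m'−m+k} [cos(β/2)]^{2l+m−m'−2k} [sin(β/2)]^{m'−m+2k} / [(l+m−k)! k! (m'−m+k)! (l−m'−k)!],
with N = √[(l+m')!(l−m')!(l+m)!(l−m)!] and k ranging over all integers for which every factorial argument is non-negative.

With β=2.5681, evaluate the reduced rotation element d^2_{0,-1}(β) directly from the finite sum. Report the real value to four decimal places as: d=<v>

d^2_{0,-1}(β=2.5681) via Wigner's sum:
With c≡cos(β/2)=0.282833 and s≡sin(β/2)=0.959169, N=[2·2·1·6]^{1/2}=4.898979
k∈{0,1} keeps every argument non-negative
  k=0: (−1)^1·4.8990/(2)·0.2828^3·0.9592^1 = -0.053157
  k=1: (−1)^2·4.8990/(2)·0.2828^1·0.9592^3 = +0.611352
d^2_{0,-1}(2.5681) = -0.053157 +0.611352 = +0.558195

d=0.5582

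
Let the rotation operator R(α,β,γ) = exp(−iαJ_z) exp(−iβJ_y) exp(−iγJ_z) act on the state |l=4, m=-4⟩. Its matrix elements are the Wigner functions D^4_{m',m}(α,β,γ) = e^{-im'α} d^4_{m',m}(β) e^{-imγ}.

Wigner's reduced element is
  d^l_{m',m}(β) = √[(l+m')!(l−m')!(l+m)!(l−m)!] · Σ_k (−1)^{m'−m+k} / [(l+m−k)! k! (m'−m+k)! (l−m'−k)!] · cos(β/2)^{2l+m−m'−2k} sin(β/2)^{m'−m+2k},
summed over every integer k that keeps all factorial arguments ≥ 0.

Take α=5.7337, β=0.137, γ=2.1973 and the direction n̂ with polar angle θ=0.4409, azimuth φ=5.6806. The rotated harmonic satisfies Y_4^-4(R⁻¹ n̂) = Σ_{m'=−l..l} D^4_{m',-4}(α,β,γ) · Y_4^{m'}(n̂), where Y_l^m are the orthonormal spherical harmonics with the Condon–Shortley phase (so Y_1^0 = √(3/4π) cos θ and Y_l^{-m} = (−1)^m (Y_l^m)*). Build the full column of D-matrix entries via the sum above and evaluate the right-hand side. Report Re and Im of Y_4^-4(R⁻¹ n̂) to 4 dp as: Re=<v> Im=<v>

Re=-0.0034 Im=0.0012

Need the full column D^4_{m',-4} for m'=−4..4 at α=5.7337, β=0.137, γ=2.1973.
cos(β/2)=0.997655, sin(β/2)=0.068446
d^4_{-4,-4}: single k=0 term ⇒ +0.981392;  D = +0.935187+0.297581i
d^4_{-3,-4}: single k=0 term ⇒ -0.190440;  D = -0.124602-0.144020i
d^4_{-2,-4}: single k=0 term ⇒ +0.024443;  D = +0.003985+0.024116i
d^4_{-1,-4}: single k=0 term ⇒ -0.002372;  D = +0.000892-0.002197i
d^4_{0,-4}: single k=0 term ⇒ +0.000182;  D = -0.000146+0.000108i
d^4_{1,-4}: single k=0 term ⇒ -0.000011;  D = +0.000011-0.000001i
d^4_{2,-4}: single k=0 term ⇒ +0.000001;  D = -0.000000-0.000000i
d^4_{3,-4}: single k=0 term ⇒ -0.000000;  D = +0.000000+0.000000i
d^4_{4,-4}: single k=0 term ⇒ +0.000000;  D = -0.000000-0.000000i
Y_4^{m'}(θ=0.4409,φ=5.6806) and Σ D·Y over m':
  (+0.9352+0.2976i)·(-0.0109+0.0098i)  (-0.1246-0.1440i)·(-0.0207+0.0855i)  (+0.0040+0.0241i)·(+0.1029+0.2688i)  (+0.0009-0.0022i)·(+0.4099+0.2820i)  (-0.0001+0.0001i)·(+0.1985+0.0000i)  (+0.0000-0.0000i)·(-0.4099+0.2820i)  (-0.0000-0.0000i)·(+0.1029-0.2688i)  (+0.0000+0.0000i)·(+0.0207+0.0855i)  (-0.0000-0.0000i)·(-0.0109-0.0098i)
Y_4^-4(R⁻¹ n̂) = -0.003366+0.001163i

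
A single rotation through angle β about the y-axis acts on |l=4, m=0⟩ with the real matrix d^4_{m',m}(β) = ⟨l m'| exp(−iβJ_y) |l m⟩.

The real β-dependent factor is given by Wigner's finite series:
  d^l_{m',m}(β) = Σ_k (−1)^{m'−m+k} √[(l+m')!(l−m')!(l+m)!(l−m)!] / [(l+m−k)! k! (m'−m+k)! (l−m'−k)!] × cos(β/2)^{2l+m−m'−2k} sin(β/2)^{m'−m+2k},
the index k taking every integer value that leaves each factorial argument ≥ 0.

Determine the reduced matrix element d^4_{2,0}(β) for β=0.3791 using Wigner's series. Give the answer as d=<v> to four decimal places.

d^4_{2,0}(β=0.3791) via Wigner's sum:
With c≡cos(β/2)=0.982089 and s≡sin(β/2)=0.188417, N=[720·2·24·24]^{1/2}=910.735966
k∈{0,1,2} keeps every argument non-negative
  k=0: (−1)^2·910.7360/(96)·0.9821^6·0.1884^2 = +0.302181
  k=1: (−1)^3·910.7360/(36)·0.9821^4·0.1884^4 = -0.029660
  k=2: (−1)^4·910.7360/(96)·0.9821^2·0.1884^6 = +0.000409
d^4_{2,0}(0.3791) = +0.302181 -0.029660 +0.000409 = +0.272930

d=0.2729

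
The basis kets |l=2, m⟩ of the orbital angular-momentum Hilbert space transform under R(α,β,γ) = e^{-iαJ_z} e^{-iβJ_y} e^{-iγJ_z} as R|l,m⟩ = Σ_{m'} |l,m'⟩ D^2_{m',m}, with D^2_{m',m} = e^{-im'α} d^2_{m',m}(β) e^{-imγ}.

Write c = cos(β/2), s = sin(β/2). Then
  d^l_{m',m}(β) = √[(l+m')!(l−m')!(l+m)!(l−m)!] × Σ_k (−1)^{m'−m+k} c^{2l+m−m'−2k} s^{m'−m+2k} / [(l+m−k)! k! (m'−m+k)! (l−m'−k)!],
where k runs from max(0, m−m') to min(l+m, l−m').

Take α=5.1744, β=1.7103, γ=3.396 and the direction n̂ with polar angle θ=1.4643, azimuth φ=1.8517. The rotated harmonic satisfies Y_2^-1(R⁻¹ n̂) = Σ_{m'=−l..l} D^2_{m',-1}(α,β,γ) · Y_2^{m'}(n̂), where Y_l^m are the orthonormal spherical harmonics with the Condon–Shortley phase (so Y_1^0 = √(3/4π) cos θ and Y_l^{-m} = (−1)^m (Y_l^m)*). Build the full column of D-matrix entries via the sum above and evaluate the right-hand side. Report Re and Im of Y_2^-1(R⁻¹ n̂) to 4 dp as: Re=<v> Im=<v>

Need the full column D^2_{m',-1} for m'=−2..2 at α=5.1744, β=1.7103, γ=3.396.
cos(β/2)=0.656105, sin(β/2)=0.754669
d^2_{-2,-1}: single k=1 term ⇒ +0.426292;  D = +0.163004+0.393897i
d^2_{-1,-1}: k∈[0..1] ⇒ +0.185308 -0.735498 = -0.550190;  D = +0.361303-0.414933i
d^2_{0,-1}: k∈[0..1] ⇒ -0.522099 +0.690747 = +0.168648;  D = -0.163220-0.042444i
d^2_{1,-1}: k∈[0..1] ⇒ +0.735498 -0.324360 = +0.411139;  D = -0.084742-0.402311i
d^2_{2,-1}: single k=0 term ⇒ -0.563993;  D = -0.442205+0.350061i
Y_2^{m'}(θ=1.4643,φ=1.8517) and Σ D·Y over m':
  (+0.1630+0.3939i)·(-0.3232+0.2034i)  (+0.3613-0.4149i)·(-0.0226-0.0785i)  (-0.1632-0.0424i)·(-0.3047+0.0000i)  (-0.0847-0.4023i)·(+0.0226-0.0785i)  (-0.4422+0.3501i)·(-0.3232-0.2034i)
Y_2^-1(R⁻¹ n̂) = +0.056843-0.125802i

Re=0.0568 Im=-0.1258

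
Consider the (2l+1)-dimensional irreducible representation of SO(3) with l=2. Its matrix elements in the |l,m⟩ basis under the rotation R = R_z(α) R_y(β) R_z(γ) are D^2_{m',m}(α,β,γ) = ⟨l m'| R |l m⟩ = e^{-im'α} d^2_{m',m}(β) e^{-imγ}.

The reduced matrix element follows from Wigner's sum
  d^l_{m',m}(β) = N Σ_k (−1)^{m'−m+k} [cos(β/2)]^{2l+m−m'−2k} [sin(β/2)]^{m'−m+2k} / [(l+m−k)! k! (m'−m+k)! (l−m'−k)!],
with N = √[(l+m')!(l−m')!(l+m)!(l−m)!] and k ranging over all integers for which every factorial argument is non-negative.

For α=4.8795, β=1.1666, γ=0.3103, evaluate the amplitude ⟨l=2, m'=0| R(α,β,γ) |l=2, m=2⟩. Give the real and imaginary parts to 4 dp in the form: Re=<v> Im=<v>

D^2_{0,2}(4.8795,1.1666,0.3103) = e^{-i·0·4.8795}·d^2_{0,2}(1.1666)·e^{-i·2·0.3103}. Compute d first:
With c≡cos(β/2)=0.834650 and s≡sin(β/2)=0.550781, N=[2·2·24·1]^{1/2}=9.797959
k: max(0,(2)−(0))=2 … min(2+(2),2−(0))=2
  k=2: (−1)^0·9.7980/(4)·0.8346^2·0.5508^2 = +0.517657
d^2_{0,2}(1.1666) = +0.517657
Attach z-rotation phases: D = e^{-i(0)(4.8795)}·(+0.517657)·e^{-i(2)(0.3103)} = +0.421130-0.301030i

Re=0.4211 Im=-0.3010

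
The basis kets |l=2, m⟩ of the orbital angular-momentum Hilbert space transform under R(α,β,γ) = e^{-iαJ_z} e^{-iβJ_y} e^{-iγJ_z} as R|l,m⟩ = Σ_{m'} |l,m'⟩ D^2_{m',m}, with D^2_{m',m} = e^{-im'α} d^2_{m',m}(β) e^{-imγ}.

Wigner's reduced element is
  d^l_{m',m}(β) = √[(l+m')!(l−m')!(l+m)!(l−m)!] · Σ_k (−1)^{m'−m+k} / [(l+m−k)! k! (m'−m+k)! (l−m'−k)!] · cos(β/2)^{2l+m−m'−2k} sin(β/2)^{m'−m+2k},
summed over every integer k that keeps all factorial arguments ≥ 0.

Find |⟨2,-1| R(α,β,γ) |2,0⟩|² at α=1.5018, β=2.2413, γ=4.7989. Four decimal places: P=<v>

P=0.3555

Split into d^2_{-1,0}(β=2.2413) × two z-phases.
With c≡cos(β/2)=0.435097 and s≡sin(β/2)=0.900383, N=[1·6·2·2]^{1/2}=4.898979
k∈{1,2} keeps every argument non-negative
  k=1: (−1)^0·4.8990/(2)·0.4351^3·0.9004^1 = +0.181661
  k=2: (−1)^1·4.8990/(2)·0.4351^1·0.9004^3 = -0.777937
d^2_{-1,0}(2.2413) = +0.181661 -0.777937 = -0.596276
|D^2_{-1,0}|² = |d^2_{-1,0}(β)|² = (-0.596276)² = 0.355545 (the z-rotation phases have unit modulus)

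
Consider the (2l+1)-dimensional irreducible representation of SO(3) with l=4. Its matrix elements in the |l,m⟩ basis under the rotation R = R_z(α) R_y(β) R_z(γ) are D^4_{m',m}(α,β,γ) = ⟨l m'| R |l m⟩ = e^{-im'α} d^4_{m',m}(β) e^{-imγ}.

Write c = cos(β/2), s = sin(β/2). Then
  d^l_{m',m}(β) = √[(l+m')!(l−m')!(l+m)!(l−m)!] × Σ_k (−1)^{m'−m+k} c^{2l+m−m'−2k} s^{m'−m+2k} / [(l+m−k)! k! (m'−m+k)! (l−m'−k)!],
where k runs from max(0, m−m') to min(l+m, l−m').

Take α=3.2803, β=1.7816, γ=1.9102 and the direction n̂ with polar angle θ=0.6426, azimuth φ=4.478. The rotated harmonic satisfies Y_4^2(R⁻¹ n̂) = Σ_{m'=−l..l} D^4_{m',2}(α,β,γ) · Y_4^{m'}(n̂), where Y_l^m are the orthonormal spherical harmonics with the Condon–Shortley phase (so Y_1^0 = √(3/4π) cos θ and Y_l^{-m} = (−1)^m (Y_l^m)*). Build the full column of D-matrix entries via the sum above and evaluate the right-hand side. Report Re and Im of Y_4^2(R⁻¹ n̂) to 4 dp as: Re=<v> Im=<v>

Re=-0.0951 Im=-0.3148

Need the full column D^4_{m',2} for m'=−4..4 at α=3.2803, β=1.7816, γ=1.9102.
cos(β/2)=0.628790, sin(β/2)=0.777575
d^4_{-4,2}: single k=6 term ⇒ +0.462428;  D = -0.458879+0.057184i
d^4_{-3,2}: k∈[5..6] ⇒ +0.793257 -0.404358 = +0.388899;  D = +0.375559-0.100987i
d^4_{-2,2}: k∈[4..6] ⇒ +0.857203 -1.048689 +0.133641 = -0.057845;  D = +0.053248-0.022600i
d^4_{-1,2}: k∈[3..5] ⇒ +0.653538 -1.499115 +0.458499 = -0.387079;  D = -0.331981+0.199044i
d^4_{0,2}: k∈[2..4] ⇒ +0.354520 -1.445713 +0.829061 = -0.262132;  D = +0.204024-0.164584i
d^4_{1,2}: k∈[1..3] ⇒ +0.128209 -0.980307 +0.999410 = +0.147313;  D = +0.100767-0.107457i
d^4_{2,2}: k∈[0..2] ⇒ +0.024437 -0.448436 +0.857203 = +0.433204;  D = -0.249790+0.353936i
d^4_{3,2}: k∈[0..1] ⇒ -0.113070 +0.518729 = +0.405660;  D = +0.185836-0.360589i
d^4_{4,2}: single k=0 term ⇒ +0.197742;  D = -0.065414+0.186608i
Y_4^{m'}(θ=0.6426,φ=4.478) and Σ D·Y over m':
  (-0.4589+0.0572i)·(+0.0338+0.0460i)  (+0.3756-0.1010i)·(+0.1395-0.1645i)  (+0.0532-0.0226i)·(-0.3736-0.1892i)  (-0.3320+0.1990i)·(-0.0783+0.3281i)  (+0.2040-0.1646i)·(-0.1958+0.0000i)  (+0.1008-0.1075i)·(+0.0783+0.3281i)  (-0.2498+0.3539i)·(-0.3736+0.1892i)  (+0.1858-0.3606i)·(-0.1395-0.1645i)  (-0.0654+0.1866i)·(+0.0338-0.0460i)
Y_4^2(R⁻¹ n̂) = -0.095141-0.314785i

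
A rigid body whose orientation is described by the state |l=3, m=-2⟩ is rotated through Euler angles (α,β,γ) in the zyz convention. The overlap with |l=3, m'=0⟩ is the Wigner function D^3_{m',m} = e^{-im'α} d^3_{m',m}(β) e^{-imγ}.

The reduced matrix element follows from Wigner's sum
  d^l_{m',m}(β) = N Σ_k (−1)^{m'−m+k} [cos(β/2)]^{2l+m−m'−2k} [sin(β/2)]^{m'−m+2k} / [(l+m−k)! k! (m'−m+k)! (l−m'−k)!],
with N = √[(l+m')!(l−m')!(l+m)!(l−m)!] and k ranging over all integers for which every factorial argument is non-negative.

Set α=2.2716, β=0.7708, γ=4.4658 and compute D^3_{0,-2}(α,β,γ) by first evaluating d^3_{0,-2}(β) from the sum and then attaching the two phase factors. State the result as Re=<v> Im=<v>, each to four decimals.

D^3_{0,-2}(2.2716,0.7708,4.4658) = e^{-i·0·2.2716}·d^3_{0,-2}(0.7708)·e^{-i·-2·4.4658}. Compute d first:
Half-angle: c=0.926648, s=0.375930. N=√(6·6·1·120)=65.726707
k: max(0,(-2)−(0))=0 … min(3+(-2),3−(0))=1
  k=0: (−1)^2·65.7267/(12)·0.9266^4·0.3759^2 = +0.570734
  k=1: (−1)^3·65.7267/(12)·0.9266^2·0.3759^4 = -0.093933
d^3_{0,-2}(0.7708) = +0.570734 -0.093933 = +0.476801
Attach z-rotation phases: D = e^{-i(0)(2.2716)}·(+0.476801)·e^{-i(-2)(4.4658)} = -0.419982+0.225731i

Re=-0.4200 Im=0.2257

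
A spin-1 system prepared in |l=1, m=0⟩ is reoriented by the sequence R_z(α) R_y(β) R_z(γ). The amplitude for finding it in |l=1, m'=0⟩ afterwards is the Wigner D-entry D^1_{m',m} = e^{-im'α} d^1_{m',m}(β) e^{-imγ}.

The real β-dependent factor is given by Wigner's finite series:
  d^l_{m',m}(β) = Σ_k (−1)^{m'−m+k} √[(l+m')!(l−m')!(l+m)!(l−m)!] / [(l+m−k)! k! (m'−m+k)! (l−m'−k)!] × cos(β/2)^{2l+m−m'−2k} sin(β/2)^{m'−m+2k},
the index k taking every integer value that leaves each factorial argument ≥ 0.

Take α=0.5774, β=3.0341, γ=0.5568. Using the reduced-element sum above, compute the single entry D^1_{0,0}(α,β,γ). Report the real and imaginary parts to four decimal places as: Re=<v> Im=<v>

Re=-0.9942 Im=0.0000

First d^1_{0,0}(β=3.0341), then the phase factors e^{-i(0)α} and e^{-i(0)γ}:
Half-angle: c=0.053720, s=0.998556. N=√(1·1·1·1)=1.000000
The bounds max(0,m−m')=0 and min(l+m,l−m')=1 give 2 terms
  k=0: (−1)^0·1.0000/(1)·0.0537^2·0.9986^0 = +0.002886
  k=1: (−1)^1·1.0000/(1)·0.0537^0·0.9986^2 = -0.997114
d^1_{0,0}(3.0341) = +0.002886 -0.997114 = -0.994228
Attach z-rotation phases: D = e^{-i(0)(0.5774)}·(-0.994228)·e^{-i(0)(0.5568)} = -0.994228+0.000000i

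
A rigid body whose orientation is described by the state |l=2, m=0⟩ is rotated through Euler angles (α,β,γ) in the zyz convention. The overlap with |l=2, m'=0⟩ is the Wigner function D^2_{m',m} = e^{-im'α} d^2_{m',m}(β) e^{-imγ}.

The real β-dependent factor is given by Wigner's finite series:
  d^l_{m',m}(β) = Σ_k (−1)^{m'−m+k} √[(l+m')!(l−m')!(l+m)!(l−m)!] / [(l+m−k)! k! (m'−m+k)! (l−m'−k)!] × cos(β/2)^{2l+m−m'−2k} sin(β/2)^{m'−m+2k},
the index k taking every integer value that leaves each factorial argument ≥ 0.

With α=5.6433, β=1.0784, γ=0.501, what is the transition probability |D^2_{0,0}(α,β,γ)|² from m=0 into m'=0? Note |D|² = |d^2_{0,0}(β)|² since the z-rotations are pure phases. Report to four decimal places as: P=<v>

P=0.0272

First d^2_{0,0}(β=1.0784), then the phase factors e^{-i(0)α} and e^{-i(0)γ}:
With c≡cos(β/2)=0.858120 and s≡sin(β/2)=0.513450, N=[2·2·2·2]^{1/2}=4.000000
Admissible k: 0..2 (factorial args all ≥0)
  k=0: (−1)^0·4.0000/(4)·0.8581^4·0.5134^0 = +0.542240
  k=1: (−1)^1·4.0000/(1)·0.8581^2·0.5134^2 = -0.776518
  k=2: (−1)^2·4.0000/(4)·0.8581^0·0.5134^4 = +0.069501
d^2_{0,0}(1.0784) = +0.542240 -0.776518 +0.069501 = -0.164777
|D^2_{0,0}|² = |d^2_{0,0}(β)|² = (-0.164777)² = 0.027151 (the z-rotation phases have unit modulus)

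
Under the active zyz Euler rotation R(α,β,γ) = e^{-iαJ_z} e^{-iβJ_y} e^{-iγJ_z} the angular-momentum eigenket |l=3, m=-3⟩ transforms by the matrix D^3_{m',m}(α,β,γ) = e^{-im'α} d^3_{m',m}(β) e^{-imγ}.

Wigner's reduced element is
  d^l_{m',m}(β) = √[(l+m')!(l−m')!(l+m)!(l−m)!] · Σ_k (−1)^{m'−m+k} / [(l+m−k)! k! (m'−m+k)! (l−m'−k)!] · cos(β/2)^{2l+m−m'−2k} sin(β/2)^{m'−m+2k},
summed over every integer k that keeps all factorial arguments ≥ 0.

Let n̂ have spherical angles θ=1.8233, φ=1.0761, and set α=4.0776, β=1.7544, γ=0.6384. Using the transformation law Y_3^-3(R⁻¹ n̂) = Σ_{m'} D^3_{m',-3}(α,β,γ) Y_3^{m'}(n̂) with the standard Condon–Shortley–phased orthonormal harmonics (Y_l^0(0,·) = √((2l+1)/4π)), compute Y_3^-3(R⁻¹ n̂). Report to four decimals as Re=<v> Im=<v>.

Need the full column D^3_{m',-3} for m'=−3..3 at α=4.0776, β=1.7544, γ=0.6384.
cos(β/2)=0.639307, sin(β/2)=0.768952
d^3_{-3,-3}: single k=0 term ⇒ +0.068274;  D = -0.000740+0.068270i
d^3_{-2,-3}: single k=0 term ⇒ -0.201150;  D = +0.160664+0.121031i
d^3_{-1,-3}: single k=0 term ⇒ +0.382544;  D = +0.366528-0.109530i
d^3_{0,-3}: single k=0 term ⇒ -0.531300;  D = +0.179386-0.500101i
d^3_{1,-3}: single k=0 term ⇒ +0.553427;  D = -0.308643-0.459371i
d^3_{2,-3}: single k=0 term ⇒ -0.420999;  D = -0.420606-0.018175i
d^3_{3,-3}: single k=0 term ⇒ +0.206726;  D = -0.129662+0.161007i
Y_3^{m'}(θ=1.8233,φ=1.0761) and Σ D·Y over m':
  (-0.0007+0.0683i)·(-0.3774+0.0328i)  (+0.1607+0.1210i)·(+0.1315+0.2001i)  (+0.3665-0.1095i)·(-0.1022+0.1895i)  (+0.1794-0.5001i)·(+0.2506+0.0000i)  (-0.3086-0.4594i)·(+0.1022+0.1895i)  (-0.4206-0.0182i)·(+0.1315-0.2001i)  (-0.1297+0.1610i)·(+0.3774+0.0328i)
Y_3^-3(R⁻¹ n̂) = -0.034458+0.010413i

Re=-0.0345 Im=0.0104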